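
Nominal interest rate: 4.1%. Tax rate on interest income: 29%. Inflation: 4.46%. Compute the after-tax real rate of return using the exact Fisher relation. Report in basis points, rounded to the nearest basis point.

After-tax nominal return = 4.1% × (1 − 0.29) = 2.9110%.
1 + r = 1.02911 / 1.04460 = 0.985171
After-tax real rate = 0.985171 − 1 → -148 basis points.

-148 basis points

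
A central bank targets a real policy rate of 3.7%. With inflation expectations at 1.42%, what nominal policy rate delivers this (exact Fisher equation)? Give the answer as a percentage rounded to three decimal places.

5.173%

(1 + i) = (1 + r)(1 + π) = 1.03700 × 1.01420 = 1.0517254
i = 1.0517254 − 1, so the required nominal rate is 5.173%.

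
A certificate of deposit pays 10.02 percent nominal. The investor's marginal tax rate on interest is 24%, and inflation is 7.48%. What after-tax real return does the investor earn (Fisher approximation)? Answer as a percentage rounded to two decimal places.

0.14%

After-tax nominal return = 10.02% × (1 − 0.24) = 7.6152%.
r ≈ 7.6152% − 7.48% → 0.14%.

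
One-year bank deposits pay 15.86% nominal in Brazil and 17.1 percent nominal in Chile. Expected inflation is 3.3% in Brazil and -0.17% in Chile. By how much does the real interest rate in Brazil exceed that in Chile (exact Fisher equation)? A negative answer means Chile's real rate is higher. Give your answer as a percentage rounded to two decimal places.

-5.14%

Brazil: (1 + 0.1586)/(1 + 0.0330) − 1 = 12.1588%
Chile: (1 + 0.1710)/(1 − 0.0017) − 1 = 17.2994%
Differential = 12.1588% − 17.2994% = -5.1406% → -5.14%.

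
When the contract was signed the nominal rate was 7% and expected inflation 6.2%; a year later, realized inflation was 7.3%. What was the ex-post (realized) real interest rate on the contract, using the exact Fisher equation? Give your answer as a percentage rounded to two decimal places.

Ex-post: (1 + 0.0700)/(1 + 0.0730) − 1 = -0.2796%
So the realized real rate is -0.28%.

-0.28%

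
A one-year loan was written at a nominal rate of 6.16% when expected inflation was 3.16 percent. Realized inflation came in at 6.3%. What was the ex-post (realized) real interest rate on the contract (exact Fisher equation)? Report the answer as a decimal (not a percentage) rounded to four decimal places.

Ex-post: (1 + 0.0616)/(1 + 0.0630) − 1 = -0.1317%
So the realized real rate is -0.0013.

-0.0013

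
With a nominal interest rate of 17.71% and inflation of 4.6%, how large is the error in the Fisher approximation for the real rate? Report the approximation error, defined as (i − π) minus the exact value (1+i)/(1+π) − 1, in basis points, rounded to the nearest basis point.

Approximate: r ≈ 17.710% − 4.600% = 13.1100%
Exact: (1 + 0.1771)/(1 + 0.0460) − 1 = 12.5335%
Error = 13.1100% − 12.5335% = 0.5765% → 58 basis points.

58 basis points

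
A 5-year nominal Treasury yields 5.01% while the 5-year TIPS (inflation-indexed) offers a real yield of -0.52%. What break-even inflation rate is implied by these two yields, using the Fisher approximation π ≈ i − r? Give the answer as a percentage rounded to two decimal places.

π ≈ i − r = 5.01% − (-0.52%) → 5.53%.

5.53%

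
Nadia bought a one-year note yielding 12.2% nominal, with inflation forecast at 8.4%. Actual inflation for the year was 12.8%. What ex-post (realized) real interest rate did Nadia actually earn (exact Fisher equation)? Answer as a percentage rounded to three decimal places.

Ex-post: (1 + 0.1220)/(1 + 0.1280) − 1 = -0.5319%
So the realized real rate is -0.532%.

-0.532%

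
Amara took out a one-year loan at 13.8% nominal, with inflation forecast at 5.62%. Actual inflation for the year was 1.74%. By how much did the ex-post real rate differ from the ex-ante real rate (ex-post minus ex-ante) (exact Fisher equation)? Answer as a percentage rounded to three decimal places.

Ex-ante: (1 + 0.1380)/(1 + 0.0562) − 1 = 7.7447%
Ex-post: (1 + 0.1380)/(1 + 0.0174) − 1 = 11.8537%
Difference (ex-post − ex-ante) = 4.1090% → 4.109%.

4.109%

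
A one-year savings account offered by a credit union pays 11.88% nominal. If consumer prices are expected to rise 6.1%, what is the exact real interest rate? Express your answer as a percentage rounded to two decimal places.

By the Fisher identity, 1 + r = (1 + i)/(1 + π).
1 + r = 1.11880 / 1.06100 = 1.054477
r = 1.054477 − 1 = 5.4477%, i.e. 5.45%.

5.45%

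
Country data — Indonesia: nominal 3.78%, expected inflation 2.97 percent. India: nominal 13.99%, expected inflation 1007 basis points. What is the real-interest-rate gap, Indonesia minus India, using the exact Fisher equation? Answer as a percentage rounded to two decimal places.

-2.77%

Indonesia: (1 + 0.0378)/(1 + 0.0297) − 1 = 0.7866%
India: (1 + 0.1399)/(1 + 0.1007) − 1 = 3.5614%
Differential = 0.7866% − 3.5614% = -2.7747% → -2.77%.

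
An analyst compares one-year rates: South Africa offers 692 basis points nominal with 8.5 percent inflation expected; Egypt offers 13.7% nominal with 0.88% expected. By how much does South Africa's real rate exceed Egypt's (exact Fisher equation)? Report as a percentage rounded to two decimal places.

South Africa: (1 + 0.0692)/(1 + 0.0850) − 1 = -1.4562%
Egypt: (1 + 0.1370)/(1 + 0.0088) − 1 = 12.7082%
Differential = -1.4562% − 12.7082% = -14.1644% → -14.16%.

-14.16%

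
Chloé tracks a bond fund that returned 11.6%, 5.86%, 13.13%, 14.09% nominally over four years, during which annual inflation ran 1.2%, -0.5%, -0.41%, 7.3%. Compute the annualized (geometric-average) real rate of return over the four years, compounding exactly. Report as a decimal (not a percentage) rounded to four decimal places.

Compound the nominal returns: 1.1160 × 1.0586 × 1.1313 × 1.1409 = 1.52483008.
Compound inflation: 1.0120 × 0.9950 × 0.9959 × 1.0730 = 1.07601679.
Deflate: 1.52483008 / 1.07601679 = 1.41710622.
Annualized real rate = 1.41710622^(1/4) − 1 = 9.1065% → 0.0911.

0.0911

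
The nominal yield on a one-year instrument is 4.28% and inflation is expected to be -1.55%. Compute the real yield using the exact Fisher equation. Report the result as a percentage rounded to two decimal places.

By the Fisher relation, 1 + r = (1 + i)/(1 + π).
1 + r = 1.04280 / 0.98450 = 1.059218
r = 1.059218 − 1 = 5.9218%, i.e. 5.92%.

5.92%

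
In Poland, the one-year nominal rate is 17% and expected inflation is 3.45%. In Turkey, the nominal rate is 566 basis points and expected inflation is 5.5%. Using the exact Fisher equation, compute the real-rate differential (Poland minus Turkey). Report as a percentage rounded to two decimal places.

12.95%

Poland: (1 + 0.1700)/(1 + 0.0345) − 1 = 13.0981%
Turkey: (1 + 0.0566)/(1 + 0.0550) − 1 = 0.1517%
Differential = 13.0981% − 0.1517% = 12.9465% → 12.95%.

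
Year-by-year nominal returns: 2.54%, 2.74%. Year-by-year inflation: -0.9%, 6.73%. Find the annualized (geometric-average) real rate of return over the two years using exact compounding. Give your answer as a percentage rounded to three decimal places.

-0.199%

Nominal growth factor = 1.0254 × 1.0274 = 1.05349596
Price-level growth factor = 0.9910 × 1.0673 = 1.05769430
Real growth factor = 1.05349596 / 1.05769430 = 0.99603067
Annualized real rate = 0.99603067^(1/2) − 1 = -0.1987% → -0.199%.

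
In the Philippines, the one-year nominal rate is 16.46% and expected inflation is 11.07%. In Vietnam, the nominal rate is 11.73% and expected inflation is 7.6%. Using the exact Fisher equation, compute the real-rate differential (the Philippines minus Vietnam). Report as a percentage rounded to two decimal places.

1.01%

The Philippines: (1 + 0.1646)/(1 + 0.1107) − 1 = 4.8528%
Vietnam: (1 + 0.1173)/(1 + 0.0760) − 1 = 3.8383%
Differential = 4.8528% − 3.8383% = 1.0145% → 1.01%.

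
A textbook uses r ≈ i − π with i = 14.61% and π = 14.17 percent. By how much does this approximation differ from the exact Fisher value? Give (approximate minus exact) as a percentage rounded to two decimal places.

0.05%

Approximate: r ≈ 14.610% − 14.170% = 0.4400%
Exact: (1 + 0.1461)/(1 + 0.1417) − 1 = 0.3854%
Error = 0.4400% − 0.3854% = 0.0546% → 0.05%.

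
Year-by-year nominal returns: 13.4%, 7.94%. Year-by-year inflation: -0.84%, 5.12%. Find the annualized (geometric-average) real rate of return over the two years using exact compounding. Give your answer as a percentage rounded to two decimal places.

8.36%

Nominal growth factor = 1.1340 × 1.0794 = 1.22403960
Price-level growth factor = 0.9916 × 1.0512 = 1.04236992
Real growth factor = 1.22403960 / 1.04236992 = 1.17428523
Annualized real rate = 1.17428523^(1/2) − 1 = 8.3644% → 8.36%.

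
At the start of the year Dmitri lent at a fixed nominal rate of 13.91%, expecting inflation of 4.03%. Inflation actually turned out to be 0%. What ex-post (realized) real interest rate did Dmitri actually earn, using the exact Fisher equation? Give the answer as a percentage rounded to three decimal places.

13.910%

Ex-post: (1 + 0.1391)/(1 + 0.0000) − 1 = 13.9100%
So the realized real rate is 13.910%.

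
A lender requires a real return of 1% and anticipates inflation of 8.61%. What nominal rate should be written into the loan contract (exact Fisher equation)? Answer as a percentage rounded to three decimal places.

9.696%

(1 + i) = (1 + r)(1 + π) = 1.01000 × 1.08610 = 1.096961
i = 1.096961 − 1, so the required nominal rate is 9.696%.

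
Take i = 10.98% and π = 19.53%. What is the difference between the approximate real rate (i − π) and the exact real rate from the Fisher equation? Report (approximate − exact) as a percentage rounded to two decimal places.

Approximate: r ≈ 10.980% − 19.530% = -8.5500%
Exact: (1 + 0.1098)/(1 + 0.1953) − 1 = -7.1530%
Error = -8.5500% − (-7.1530%) = -1.3970% → -1.40%.

-1.40%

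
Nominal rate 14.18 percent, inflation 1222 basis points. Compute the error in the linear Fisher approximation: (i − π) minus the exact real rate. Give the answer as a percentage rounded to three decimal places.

Approximate: r ≈ 14.180% − 12.220% = 1.9600%
Exact: (1 + 0.1418)/(1 + 0.1222) − 1 = 1.7466%
Error = 1.9600% − 1.7466% = 0.2134% → 0.213%.

0.213%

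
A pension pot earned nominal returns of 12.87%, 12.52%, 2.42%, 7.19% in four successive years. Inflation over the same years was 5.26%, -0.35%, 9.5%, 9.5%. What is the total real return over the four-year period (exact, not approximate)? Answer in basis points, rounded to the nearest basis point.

1086 basis points

Nominal growth factor = 1.1287 × 1.1252 × 1.0242 × 1.0719 = 1.394271
Price-level growth factor = 1.0526 × 0.9965 × 1.0950 × 1.0950 = 1.257676
Real growth factor = 1.394271 / 1.257676 = 1.108609
Total real return = 1.108609 − 1 → 1086 basis points.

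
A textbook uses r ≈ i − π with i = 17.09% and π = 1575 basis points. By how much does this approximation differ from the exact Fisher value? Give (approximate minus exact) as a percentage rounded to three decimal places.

Approximate: r ≈ 17.090% − 15.750% = 1.3400%
Exact: (1 + 0.1709)/(1 + 0.1575) − 1 = 1.1577%
Error = 1.3400% − 1.1577% = 0.1823% → 0.182%.

0.182%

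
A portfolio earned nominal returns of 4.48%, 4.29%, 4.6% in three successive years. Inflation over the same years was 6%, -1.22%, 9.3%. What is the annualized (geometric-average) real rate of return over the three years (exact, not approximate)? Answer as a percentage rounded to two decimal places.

-0.14%

Nominal growth factor = 1.0448 × 1.0429 × 1.0460 = 1.13974453
Price-level growth factor = 1.0600 × 0.9878 × 1.0930 = 1.14444532
Real growth factor = 1.13974453 / 1.14444532 = 0.99589251
Annualized real rate = 0.99589251^(1/3) − 1 = -0.1371% → -0.14%.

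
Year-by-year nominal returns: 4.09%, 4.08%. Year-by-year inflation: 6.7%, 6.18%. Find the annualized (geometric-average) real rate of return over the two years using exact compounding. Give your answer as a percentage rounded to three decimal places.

Compound the nominal returns: 1.0409 × 1.0408 = 1.08336872.
Compound inflation: 1.0670 × 1.0618 = 1.13294060.
Deflate: 1.08336872 / 1.13294060 = 0.95624494.
Annualized real rate = 0.95624494^(1/2) − 1 = -2.2122% → -2.212%.

-2.212%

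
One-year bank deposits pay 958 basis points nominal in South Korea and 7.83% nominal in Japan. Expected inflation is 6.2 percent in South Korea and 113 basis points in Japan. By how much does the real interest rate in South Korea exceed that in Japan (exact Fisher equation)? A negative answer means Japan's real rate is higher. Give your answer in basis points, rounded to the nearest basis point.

South Korea: (1 + 0.0958)/(1 + 0.0620) − 1 = 3.1827%
Japan: (1 + 0.0783)/(1 + 0.0113) − 1 = 6.6251%
Differential = 3.1827% − 6.6251% = -3.4425% → -344 basis points.

-344 basis points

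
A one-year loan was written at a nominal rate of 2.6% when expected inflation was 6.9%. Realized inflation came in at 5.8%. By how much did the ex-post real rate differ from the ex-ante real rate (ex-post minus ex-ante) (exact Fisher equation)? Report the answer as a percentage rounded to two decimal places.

1.00%

Ex-ante: (1 + 0.0260)/(1 + 0.0690) − 1 = -4.0225%
Ex-post: (1 + 0.0260)/(1 + 0.0580) − 1 = -3.0246%
Difference (ex-post − ex-ante) = 0.9979% → 1.00%.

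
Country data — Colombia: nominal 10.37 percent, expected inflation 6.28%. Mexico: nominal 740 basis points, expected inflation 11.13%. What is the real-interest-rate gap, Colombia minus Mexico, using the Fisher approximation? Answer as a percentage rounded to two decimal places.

7.82%

Colombia: 10.37% − 6.28% = 4.090%
Mexico: 7.4% − 11.13% = -3.730%
Differential = 7.820% → 7.82%.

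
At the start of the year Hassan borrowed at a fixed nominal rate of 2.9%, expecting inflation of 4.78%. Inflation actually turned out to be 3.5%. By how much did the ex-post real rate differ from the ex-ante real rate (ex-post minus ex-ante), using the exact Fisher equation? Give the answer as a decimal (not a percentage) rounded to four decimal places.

Ex-ante: (1 + 0.0290)/(1 + 0.0478) − 1 = -1.7942%
Ex-post: (1 + 0.0290)/(1 + 0.0350) − 1 = -0.5797%
Difference (ex-post − ex-ante) = 1.2145% → 0.0121.

0.0121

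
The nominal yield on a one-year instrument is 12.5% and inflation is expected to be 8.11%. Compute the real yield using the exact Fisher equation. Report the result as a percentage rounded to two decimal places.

4.06%

By the Fisher relation, 1 + r = (1 + i)/(1 + π).
1 + r = 1.12500 / 1.08110 = 1.040607
r = 1.040607 − 1 = 4.0607%, i.e. 4.06%.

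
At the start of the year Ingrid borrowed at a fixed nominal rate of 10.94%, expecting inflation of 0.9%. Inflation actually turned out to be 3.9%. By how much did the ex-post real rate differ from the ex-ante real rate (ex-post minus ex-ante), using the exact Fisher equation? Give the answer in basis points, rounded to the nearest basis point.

Ex-ante: (1 + 0.1094)/(1 + 0.0090) − 1 = 9.9504%
Ex-post: (1 + 0.1094)/(1 + 0.0390) − 1 = 6.7757%
Difference (ex-post − ex-ante) = -3.1747% → -317 basis points.

-317 basis points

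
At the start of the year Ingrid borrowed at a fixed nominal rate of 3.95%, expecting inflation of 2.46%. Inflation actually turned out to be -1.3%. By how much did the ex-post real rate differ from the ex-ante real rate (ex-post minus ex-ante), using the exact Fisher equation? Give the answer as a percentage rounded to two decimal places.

3.86%

Ex-ante: (1 + 0.0395)/(1 + 0.0246) − 1 = 1.4542%
Ex-post: (1 + 0.0395)/(1 − 0.0130) − 1 = 5.3191%
Difference (ex-post − ex-ante) = 3.8649% → 3.86%.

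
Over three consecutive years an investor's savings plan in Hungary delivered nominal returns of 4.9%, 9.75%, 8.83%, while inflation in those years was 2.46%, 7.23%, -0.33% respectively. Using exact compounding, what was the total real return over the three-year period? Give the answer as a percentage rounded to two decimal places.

14.42%

Compound the nominal returns: 1.0490 × 1.0975 × 1.0883 = 1.252935.
Compound inflation: 1.0246 × 1.0723 × 0.9967 = 1.095053.
Deflate: 1.252935 / 1.095053 = 1.144178.
Total real return = 1.144178 − 1 → 14.42%.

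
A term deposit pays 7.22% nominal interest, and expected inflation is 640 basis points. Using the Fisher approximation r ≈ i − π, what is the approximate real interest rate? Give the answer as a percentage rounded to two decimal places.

r ≈ i − π = 7.22% − 6.4% = 0.82%.

0.82%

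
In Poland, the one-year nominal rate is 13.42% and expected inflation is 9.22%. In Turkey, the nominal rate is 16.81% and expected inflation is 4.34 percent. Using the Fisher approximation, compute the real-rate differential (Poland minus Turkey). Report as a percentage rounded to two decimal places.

-8.27%

Poland: 13.42% − 9.22% = 4.200%
Turkey: 16.81% − 4.34% = 12.470%
Differential = -8.270% → -8.27%.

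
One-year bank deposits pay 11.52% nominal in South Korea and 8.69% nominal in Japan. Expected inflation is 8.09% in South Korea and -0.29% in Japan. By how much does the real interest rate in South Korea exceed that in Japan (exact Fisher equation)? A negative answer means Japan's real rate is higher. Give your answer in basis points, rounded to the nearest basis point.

South Korea: (1 + 0.1152)/(1 + 0.0809) − 1 = 3.1733%
Japan: (1 + 0.0869)/(1 − 0.0029) − 1 = 9.0061%
Differential = 3.1733% − 9.0061% = -5.8328% → -583 basis points.

-583 basis points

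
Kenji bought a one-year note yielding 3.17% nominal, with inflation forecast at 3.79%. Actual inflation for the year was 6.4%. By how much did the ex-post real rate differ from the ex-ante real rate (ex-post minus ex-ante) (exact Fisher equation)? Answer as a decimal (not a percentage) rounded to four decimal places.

-0.0244

Ex-ante: (1 + 0.0317)/(1 + 0.0379) − 1 = -0.5974%
Ex-post: (1 + 0.0317)/(1 + 0.0640) − 1 = -3.0357%
Difference (ex-post − ex-ante) = -2.4384% → -0.0244.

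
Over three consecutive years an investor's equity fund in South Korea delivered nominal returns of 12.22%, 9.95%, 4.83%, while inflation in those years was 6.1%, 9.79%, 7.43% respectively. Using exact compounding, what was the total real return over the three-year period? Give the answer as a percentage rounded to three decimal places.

3.359%

Compound the nominal returns: 1.1222 × 1.0995 × 1.0483 = 1.293454.
Compound inflation: 1.0610 × 1.0979 × 1.0743 = 1.251422.
Deflate: 1.293454 / 1.251422 = 1.033588.
Total real return = 1.033588 − 1 → 3.359%.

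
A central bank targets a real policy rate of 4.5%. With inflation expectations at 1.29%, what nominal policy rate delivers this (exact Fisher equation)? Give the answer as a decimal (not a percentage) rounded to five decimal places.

0.05848

(1 + i) = (1 + r)(1 + π) = 1.04500 × 1.01290 = 1.0584805
i = 1.0584805 − 1, so the required nominal rate is 0.05848.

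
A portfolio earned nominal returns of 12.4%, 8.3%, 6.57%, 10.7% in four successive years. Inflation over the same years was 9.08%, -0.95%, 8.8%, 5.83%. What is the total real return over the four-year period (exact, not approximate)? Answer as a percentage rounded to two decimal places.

Compound the nominal returns: 1.1240 × 1.0830 × 1.0657 × 1.1070 = 1.436076.
Compound inflation: 1.0908 × 0.9905 × 1.0880 × 1.0583 = 1.244048.
Deflate: 1.436076 / 1.244048 = 1.154357.
Total real return = 1.154357 − 1 → 15.44%.

15.44%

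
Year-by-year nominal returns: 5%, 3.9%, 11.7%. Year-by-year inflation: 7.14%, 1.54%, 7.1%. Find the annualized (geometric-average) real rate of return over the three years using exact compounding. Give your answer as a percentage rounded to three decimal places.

1.506%

Nominal growth factor = 1.0500 × 1.0390 × 1.1170 = 1.21859115
Price-level growth factor = 1.0714 × 1.0154 × 1.0710 = 1.16514043
Real growth factor = 1.21859115 / 1.16514043 = 1.04587492
Annualized real rate = 1.04587492^(1/3) − 1 = 1.5064% → 1.506%.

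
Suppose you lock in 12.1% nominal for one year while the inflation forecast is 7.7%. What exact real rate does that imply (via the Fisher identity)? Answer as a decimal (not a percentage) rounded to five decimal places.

0.04085

By the Fisher identity, 1 + r = (1 + i)/(1 + π).
1 + r = 1.12100 / 1.07700 = 1.040854
r = 1.040854 − 1 = 4.0854%, i.e. 0.04085.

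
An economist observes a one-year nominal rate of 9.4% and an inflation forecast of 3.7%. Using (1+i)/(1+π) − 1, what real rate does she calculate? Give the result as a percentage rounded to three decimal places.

5.497%

By the Fisher equation, 1 + r = (1 + i)/(1 + π).
1 + r = 1.09400 / 1.03700 = 1.054966
r = 1.054966 − 1 = 5.4966%, i.e. 5.497%.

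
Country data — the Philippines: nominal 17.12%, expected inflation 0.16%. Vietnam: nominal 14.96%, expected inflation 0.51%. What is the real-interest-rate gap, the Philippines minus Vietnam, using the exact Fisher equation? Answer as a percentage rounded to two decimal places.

2.56%

The Philippines: (1 + 0.1712)/(1 + 0.0016) − 1 = 16.9329%
Vietnam: (1 + 0.1496)/(1 + 0.0051) − 1 = 14.3767%
Differential = 16.9329% − 14.3767% = 2.5562% → 2.56%.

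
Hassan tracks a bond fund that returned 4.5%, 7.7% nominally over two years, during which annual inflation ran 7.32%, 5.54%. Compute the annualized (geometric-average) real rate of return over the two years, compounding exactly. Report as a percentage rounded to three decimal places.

Nominal growth factor = 1.0450 × 1.0770 = 1.12546500
Price-level growth factor = 1.0732 × 1.0554 = 1.13265528
Real growth factor = 1.12546500 / 1.13265528 = 0.99365184
Annualized real rate = 0.99365184^(1/2) − 1 = -0.3179% → -0.318%.

-0.318%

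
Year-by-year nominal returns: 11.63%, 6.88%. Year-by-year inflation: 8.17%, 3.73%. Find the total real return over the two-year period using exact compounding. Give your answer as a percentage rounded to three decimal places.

6.333%

Compound the nominal returns: 1.1163 × 1.0688 = 1.1931014.
Compound inflation: 1.0817 × 1.0373 = 1.1220474.
Deflate: 1.1931014 / 1.1220474 = 1.0633253.
Total real return = 1.0633253 − 1 → 6.333%.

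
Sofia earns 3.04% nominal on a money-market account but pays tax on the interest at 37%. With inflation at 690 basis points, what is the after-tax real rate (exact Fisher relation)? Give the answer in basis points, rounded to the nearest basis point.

After-tax nominal return = 3.04% × (1 − 0.37) = 1.9152%.
1 + r = 1.019152 / 1.06900 = 0.953370
After-tax real rate = 0.953370 − 1 → -466 basis points.

-466 basis points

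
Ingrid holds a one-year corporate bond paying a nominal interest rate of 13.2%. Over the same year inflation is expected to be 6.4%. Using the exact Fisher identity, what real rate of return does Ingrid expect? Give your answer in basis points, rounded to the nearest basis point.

639 basis points

By the Fisher identity, 1 + r = (1 + i)/(1 + π).
1 + r = 1.13200 / 1.06400 = 1.063910
r = 1.063910 − 1 = 6.3910%, i.e. 639 basis points.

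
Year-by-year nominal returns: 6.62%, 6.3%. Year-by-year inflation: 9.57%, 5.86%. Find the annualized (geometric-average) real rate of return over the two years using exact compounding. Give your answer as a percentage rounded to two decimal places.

-1.15%

Compound the nominal returns: 1.0662 × 1.0630 = 1.13337060.
Compound inflation: 1.0957 × 1.0586 = 1.15990802.
Deflate: 1.13337060 / 1.15990802 = 0.97712110.
Annualized real rate = 0.97712110^(1/2) − 1 = -1.1506% → -1.15%.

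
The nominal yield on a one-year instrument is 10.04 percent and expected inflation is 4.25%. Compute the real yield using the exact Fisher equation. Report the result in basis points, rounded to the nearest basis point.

555 basis points

1 + r = 1.10040 / 1.04250 = 1.055540
r = 1.055540 − 1 = 5.5540%, i.e. 555 basis points.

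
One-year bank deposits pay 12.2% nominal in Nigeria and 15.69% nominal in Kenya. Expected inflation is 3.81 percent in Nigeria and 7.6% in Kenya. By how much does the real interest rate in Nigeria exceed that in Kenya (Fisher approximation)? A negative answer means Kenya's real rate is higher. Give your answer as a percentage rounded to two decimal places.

Nigeria: 12.2% − 3.81% = 8.390%
Kenya: 15.69% − 7.6% = 8.090%
Differential = 0.300% → 0.30%.

0.30%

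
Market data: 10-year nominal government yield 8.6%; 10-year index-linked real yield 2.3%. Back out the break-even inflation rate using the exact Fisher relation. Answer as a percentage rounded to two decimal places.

(1 + π) = (1 + i)/(1 + r) = 1.08600 / 1.02300 = 1.061584
Break-even inflation = 1.061584 − 1 → 6.16%.

6.16%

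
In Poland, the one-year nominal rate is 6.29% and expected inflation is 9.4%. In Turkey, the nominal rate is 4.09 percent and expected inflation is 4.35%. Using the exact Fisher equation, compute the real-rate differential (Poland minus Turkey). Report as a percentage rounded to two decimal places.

Poland: (1 + 0.0629)/(1 + 0.0940) − 1 = -2.8428%
Turkey: (1 + 0.0409)/(1 + 0.0435) − 1 = -0.2492%
Differential = -2.8428% − (-0.2492%) = -2.5936% → -2.59%.

-2.59%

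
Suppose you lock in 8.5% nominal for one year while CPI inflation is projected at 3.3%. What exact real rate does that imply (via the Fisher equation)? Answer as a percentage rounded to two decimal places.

5.03%

1 + r = 1.08500 / 1.03300 = 1.050339
r = 1.050339 − 1 = 5.0339%, i.e. 5.03%.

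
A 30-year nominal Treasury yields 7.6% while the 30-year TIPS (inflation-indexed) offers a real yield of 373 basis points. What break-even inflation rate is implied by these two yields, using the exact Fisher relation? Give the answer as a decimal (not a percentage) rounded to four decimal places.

0.0373

(1 + π) = (1 + i)/(1 + r) = 1.07600 / 1.03730 = 1.037308
Break-even inflation = 1.037308 − 1 → 0.0373.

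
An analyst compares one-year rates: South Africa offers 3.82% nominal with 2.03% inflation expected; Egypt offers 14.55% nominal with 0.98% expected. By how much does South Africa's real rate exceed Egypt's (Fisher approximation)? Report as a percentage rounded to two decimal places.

South Africa: 3.82% − 2.03% = 1.790%
Egypt: 14.55% − 0.98% = 13.570%
Differential = -11.780% → -11.78%.

-11.78%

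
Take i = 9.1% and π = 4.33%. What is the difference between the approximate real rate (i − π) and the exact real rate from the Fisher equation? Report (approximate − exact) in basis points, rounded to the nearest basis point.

Approximate: r ≈ 9.100% − 4.330% = 4.7700%
Exact: (1 + 0.0910)/(1 + 0.0433) − 1 = 4.5720%
Error = 4.7700% − 4.5720% = 0.1980% → 20 basis points.

20 basis points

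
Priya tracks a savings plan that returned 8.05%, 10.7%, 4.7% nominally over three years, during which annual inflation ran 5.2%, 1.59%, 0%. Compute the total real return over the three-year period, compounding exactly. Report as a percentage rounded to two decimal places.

Nominal growth factor = 1.0805 × 1.1070 × 1.0470 = 1.252331
Price-level growth factor = 1.0520 × 1.0159 × 1.0000 = 1.068727
Real growth factor = 1.252331 / 1.068727 = 1.171797
Total real return = 1.171797 − 1 → 17.18%.

17.18%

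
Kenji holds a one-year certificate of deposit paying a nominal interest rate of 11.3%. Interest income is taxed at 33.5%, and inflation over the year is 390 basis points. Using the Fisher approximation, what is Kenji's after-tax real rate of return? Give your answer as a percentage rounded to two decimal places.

3.61%

After-tax nominal return = 11.3% × (1 − 0.335) = 7.5145%.
r ≈ 7.5145% − 3.9% → 3.61%.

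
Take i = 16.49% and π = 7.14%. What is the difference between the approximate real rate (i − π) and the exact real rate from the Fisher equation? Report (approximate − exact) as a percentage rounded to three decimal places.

Approximate: r ≈ 16.490% − 7.140% = 9.3500%
Exact: (1 + 0.1649)/(1 + 0.0714) − 1 = 8.7269%
Error = 9.3500% − 8.7269% = 0.6231% → 0.623%.

0.623%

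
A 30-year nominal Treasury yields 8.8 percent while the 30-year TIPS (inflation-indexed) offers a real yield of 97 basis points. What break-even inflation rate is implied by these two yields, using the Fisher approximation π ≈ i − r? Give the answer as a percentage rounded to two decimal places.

7.83%

π ≈ i − r = 8.8% − 0.97% → 7.83%.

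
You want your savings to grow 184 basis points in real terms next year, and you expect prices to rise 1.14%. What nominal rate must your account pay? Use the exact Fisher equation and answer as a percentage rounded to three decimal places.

3.001%

(1 + i) = (1 + r)(1 + π) = 1.01840 × 1.01140 = 1.03000976
i = 1.03000976 − 1, so the required nominal rate is 3.001%.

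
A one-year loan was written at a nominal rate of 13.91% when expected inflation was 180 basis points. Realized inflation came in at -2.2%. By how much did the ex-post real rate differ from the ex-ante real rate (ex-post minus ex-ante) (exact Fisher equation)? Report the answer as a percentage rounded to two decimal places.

Ex-ante: (1 + 0.1391)/(1 + 0.0180) − 1 = 11.8959%
Ex-post: (1 + 0.1391)/(1 − 0.0220) − 1 = 16.4724%
Difference (ex-post − ex-ante) = 4.5765% → 4.58%.

4.58%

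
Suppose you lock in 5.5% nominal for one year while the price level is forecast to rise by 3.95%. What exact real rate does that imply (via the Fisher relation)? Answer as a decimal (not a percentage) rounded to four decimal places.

0.0149

By the Fisher relation, 1 + r = (1 + i)/(1 + π).
1 + r = 1.05500 / 1.03950 = 1.014911
r = 1.014911 − 1 = 1.4911%, i.e. 0.0149.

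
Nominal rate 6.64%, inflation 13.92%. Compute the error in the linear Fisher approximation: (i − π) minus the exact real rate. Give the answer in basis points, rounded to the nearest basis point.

-89 basis points

Approximate: r ≈ 6.640% − 13.920% = -7.2800%
Exact: (1 + 0.0664)/(1 + 0.1392) − 1 = -6.3904%
Error = -7.2800% − (-6.3904%) = -0.8896% → -89 basis points.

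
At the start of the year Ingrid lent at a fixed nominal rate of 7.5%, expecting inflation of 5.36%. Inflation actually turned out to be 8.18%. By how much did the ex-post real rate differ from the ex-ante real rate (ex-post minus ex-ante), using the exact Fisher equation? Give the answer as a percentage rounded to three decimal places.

Ex-ante: (1 + 0.0750)/(1 + 0.0536) − 1 = 2.0311%
Ex-post: (1 + 0.0750)/(1 + 0.0818) − 1 = -0.6286%
Difference (ex-post − ex-ante) = -2.6597% → -2.660%.

-2.660%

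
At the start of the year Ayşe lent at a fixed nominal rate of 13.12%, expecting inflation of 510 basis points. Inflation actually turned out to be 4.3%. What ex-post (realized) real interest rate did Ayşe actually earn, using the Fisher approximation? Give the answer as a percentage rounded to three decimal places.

Ex-post: 13.12% − 4.3% = 8.820%
So the realized real rate is 8.820%.

8.820%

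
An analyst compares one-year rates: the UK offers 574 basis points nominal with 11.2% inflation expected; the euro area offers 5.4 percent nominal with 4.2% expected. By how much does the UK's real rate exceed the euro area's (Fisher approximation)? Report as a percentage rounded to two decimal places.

The UK: 5.74% − 11.2% = -5.460%
The euro area: 5.4% − 4.2% = 1.200%
Differential = -6.660% → -6.66%.

-6.66%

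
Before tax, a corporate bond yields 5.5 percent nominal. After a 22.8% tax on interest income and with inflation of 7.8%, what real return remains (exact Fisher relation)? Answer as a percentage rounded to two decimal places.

-3.30%

After-tax nominal return = 5.5% × (1 − 0.228) = 4.2460%.
1 + r = 1.04246 / 1.07800 = 0.967032
After-tax real rate = 0.967032 − 1 → -3.30%.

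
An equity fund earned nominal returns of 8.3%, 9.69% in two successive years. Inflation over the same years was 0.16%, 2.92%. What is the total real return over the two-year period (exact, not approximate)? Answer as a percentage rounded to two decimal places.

Compound the nominal returns: 1.0830 × 1.0969 = 1.187943.
Compound inflation: 1.0016 × 1.0292 = 1.030847.
Deflate: 1.187943 / 1.030847 = 1.152395.
Total real return = 1.152395 − 1 → 15.24%.

15.24%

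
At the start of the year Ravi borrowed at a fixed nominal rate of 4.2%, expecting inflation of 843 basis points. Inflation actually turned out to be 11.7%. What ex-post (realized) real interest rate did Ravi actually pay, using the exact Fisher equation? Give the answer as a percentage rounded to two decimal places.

-6.71%

Ex-post: (1 + 0.0420)/(1 + 0.1170) − 1 = -6.7144%
So the realized real rate is -6.71%.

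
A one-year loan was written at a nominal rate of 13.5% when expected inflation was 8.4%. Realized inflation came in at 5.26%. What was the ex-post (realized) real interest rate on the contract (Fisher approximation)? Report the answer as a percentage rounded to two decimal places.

Ex-post: 13.5% − 5.26% = 8.240%
So the realized real rate is 8.24%.

8.24%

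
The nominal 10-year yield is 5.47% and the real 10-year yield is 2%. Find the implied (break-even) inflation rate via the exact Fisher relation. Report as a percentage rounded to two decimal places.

(1 + π) = (1 + i)/(1 + r) = 1.05470 / 1.02000 = 1.034020
Break-even inflation = 1.034020 − 1 → 3.40%.

3.40%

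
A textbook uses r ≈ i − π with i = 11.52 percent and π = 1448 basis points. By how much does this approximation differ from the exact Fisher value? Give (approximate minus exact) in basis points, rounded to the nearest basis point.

Approximate: r ≈ 11.520% − 14.480% = -2.9600%
Exact: (1 + 0.1152)/(1 + 0.1448) − 1 = -2.5856%
Error = -2.9600% − (-2.5856%) = -0.3744% → -37 basis points.

-37 basis points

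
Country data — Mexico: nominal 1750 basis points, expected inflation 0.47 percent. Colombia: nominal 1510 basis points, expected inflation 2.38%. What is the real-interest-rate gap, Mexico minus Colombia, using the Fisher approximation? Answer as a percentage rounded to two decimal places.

Mexico: 17.5% − 0.47% = 17.030%
Colombia: 15.1% − 2.38% = 12.720%
Differential = 4.310% → 4.31%.

4.31%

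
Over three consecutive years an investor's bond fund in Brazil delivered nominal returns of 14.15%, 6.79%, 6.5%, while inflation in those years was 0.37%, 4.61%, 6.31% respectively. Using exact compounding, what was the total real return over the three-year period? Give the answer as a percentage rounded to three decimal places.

16.307%

Compound the nominal returns: 1.1415 × 1.0679 × 1.0650 = 1.298243.
Compound inflation: 1.0037 × 1.0461 × 1.0631 = 1.116224.
Deflate: 1.298243 / 1.116224 = 1.163067.
Total real return = 1.163067 − 1 → 16.307%.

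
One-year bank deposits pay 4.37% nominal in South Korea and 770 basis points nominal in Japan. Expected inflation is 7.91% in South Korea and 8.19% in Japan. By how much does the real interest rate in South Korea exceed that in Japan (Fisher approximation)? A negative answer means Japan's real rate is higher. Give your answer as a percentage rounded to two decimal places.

-3.05%

South Korea: 4.37% − 7.91% = -3.540%
Japan: 7.7% − 8.19% = -0.490%
Differential = -3.050% → -3.05%.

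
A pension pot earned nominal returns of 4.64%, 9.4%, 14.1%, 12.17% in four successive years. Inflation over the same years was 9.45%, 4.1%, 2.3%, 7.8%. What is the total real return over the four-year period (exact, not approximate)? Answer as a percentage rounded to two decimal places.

Nominal growth factor = 1.0464 × 1.0940 × 1.1410 × 1.1217 = 1.465134
Price-level growth factor = 1.0945 × 1.0410 × 1.0230 × 1.0780 = 1.256495
Real growth factor = 1.465134 / 1.256495 = 1.166048
Total real return = 1.166048 − 1 → 16.60%.

16.60%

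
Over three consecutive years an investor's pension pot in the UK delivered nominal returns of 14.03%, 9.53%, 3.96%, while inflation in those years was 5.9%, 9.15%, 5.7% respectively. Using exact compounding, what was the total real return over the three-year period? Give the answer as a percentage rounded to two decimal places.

6.27%

Compound the nominal returns: 1.1403 × 1.0953 × 1.0396 = 1.298430.
Compound inflation: 1.0590 × 1.0915 × 1.0570 = 1.221785.
Deflate: 1.298430 / 1.221785 = 1.062732.
Total real return = 1.062732 − 1 → 6.27%.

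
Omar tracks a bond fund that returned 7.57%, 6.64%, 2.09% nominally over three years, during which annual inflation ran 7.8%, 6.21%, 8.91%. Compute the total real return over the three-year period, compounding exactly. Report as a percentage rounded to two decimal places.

-6.08%

Compound the nominal returns: 1.0757 × 1.0664 × 1.0209 = 1.171101.
Compound inflation: 1.0780 × 1.0621 × 1.0891 = 1.246958.
Deflate: 1.171101 / 1.246958 = 0.939166.
Total real return = 0.939166 − 1 → -6.08%.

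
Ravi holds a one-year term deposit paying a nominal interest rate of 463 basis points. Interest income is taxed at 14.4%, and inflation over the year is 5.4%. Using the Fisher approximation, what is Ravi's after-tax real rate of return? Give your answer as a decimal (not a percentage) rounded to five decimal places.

After-tax nominal return = 4.63% × (1 − 0.144) = 3.96328%.
r ≈ 3.96328% − 5.4% → -0.01437.

-0.01437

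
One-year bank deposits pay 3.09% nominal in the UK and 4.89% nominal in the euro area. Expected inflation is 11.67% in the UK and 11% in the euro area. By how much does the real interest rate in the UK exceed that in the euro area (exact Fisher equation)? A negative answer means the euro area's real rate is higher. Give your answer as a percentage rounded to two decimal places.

The UK: (1 + 0.0309)/(1 + 0.1167) − 1 = -7.6834%
The euro area: (1 + 0.0489)/(1 + 0.1100) − 1 = -5.5045%
Differential = -7.6834% − (-5.5045%) = -2.1788% → -2.18%.

-2.18%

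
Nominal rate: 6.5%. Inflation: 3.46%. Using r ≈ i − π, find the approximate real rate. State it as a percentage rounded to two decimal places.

r ≈ i − π = 6.5% − 3.46% = 3.04%.

3.04%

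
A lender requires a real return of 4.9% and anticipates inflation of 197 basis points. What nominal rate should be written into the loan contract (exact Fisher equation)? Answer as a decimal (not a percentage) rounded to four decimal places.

0.0697

(1 + i) = (1 + r)(1 + π) = 1.04900 × 1.01970 = 1.0696653
i = 1.0696653 − 1, so the required nominal rate is 0.0697.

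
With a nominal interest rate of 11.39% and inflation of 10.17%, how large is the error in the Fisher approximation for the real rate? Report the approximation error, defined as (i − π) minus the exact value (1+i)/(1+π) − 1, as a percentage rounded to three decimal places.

Approximate: r ≈ 11.390% − 10.170% = 1.2200%
Exact: (1 + 0.1139)/(1 + 0.1017) − 1 = 1.1074%
Error = 1.2200% − 1.1074% = 0.1126% → 0.113%.

0.113%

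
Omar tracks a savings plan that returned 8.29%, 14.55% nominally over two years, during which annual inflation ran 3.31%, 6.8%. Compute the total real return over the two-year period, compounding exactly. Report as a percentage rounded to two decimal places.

12.43%

Compound the nominal returns: 1.0829 × 1.1455 = 1.240462.
Compound inflation: 1.0331 × 1.0680 = 1.103351.
Deflate: 1.240462 / 1.103351 = 1.124268.
Total real return = 1.124268 − 1 → 12.43%.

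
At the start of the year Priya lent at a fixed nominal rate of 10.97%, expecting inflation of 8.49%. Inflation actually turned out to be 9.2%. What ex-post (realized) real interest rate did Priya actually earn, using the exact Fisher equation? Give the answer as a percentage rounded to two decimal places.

1.62%

Ex-post: (1 + 0.1097)/(1 + 0.0920) − 1 = 1.6209%
So the realized real rate is 1.62%.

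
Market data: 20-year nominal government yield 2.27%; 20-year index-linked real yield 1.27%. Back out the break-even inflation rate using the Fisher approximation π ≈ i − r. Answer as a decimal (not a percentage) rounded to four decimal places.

0.0100

π ≈ i − r = 2.27% − 1.27% → 0.0100.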